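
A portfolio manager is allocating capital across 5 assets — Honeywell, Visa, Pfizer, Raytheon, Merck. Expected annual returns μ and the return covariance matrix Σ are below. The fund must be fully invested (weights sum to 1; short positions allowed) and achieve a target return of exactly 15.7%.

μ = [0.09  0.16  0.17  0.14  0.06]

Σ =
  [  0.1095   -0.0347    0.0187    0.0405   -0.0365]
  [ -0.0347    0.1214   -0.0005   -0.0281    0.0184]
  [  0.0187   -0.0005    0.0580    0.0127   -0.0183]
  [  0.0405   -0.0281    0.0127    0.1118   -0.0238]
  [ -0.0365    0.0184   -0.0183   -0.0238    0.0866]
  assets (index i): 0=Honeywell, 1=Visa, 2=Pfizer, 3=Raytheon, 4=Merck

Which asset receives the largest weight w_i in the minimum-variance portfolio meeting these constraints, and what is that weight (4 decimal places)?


g=Σ⁻¹μ = [0.9153  1.6489  2.8912  1.3720  1.7163]
h=Σ⁻¹𝟙 = [13.1509  11.0601  17.6780  9.4376  21.0696]
a=μᵀg=1.132786  b=𝟙ᵀg=8.543885  c=𝟙ᵀh=72.396095  D=ac−b²=9.011338
λ₁=(c·0.157−b)/D = (72.396095·0.157−8.543885)/9.011338 = 0.313195
λ₂=(a−b·0.157)/D = (1.132786−8.543885·0.157)/9.011338 = -0.023149
w* = 0.313195·g + -0.023149·h:
  w_0 = 0.313195·0.9153 + -0.023149·13.1509 = -0.0177  (Honeywell)
  w_1 = 0.313195·1.6489 + -0.023149·11.0601 = 0.2604  (Visa)
  w_2 = 0.313195·2.8912 + -0.023149·17.6780 = 0.4963  (Pfizer)
  w_3 = 0.313195·1.3720 + -0.023149·9.4376 = 0.2112  (Raytheon)
  w_4 = 0.313195·1.7163 + -0.023149·21.0696 = 0.0498  (Merck)
Σw_i=1.0000  μᵀw=0.1570
σ²=wᵀΣw=λ₁·μ_p+λ₂ = 0.313195·0.157 + -0.023149 = 0.026023 ≈ 0.0260

Pfizer (0.4963)


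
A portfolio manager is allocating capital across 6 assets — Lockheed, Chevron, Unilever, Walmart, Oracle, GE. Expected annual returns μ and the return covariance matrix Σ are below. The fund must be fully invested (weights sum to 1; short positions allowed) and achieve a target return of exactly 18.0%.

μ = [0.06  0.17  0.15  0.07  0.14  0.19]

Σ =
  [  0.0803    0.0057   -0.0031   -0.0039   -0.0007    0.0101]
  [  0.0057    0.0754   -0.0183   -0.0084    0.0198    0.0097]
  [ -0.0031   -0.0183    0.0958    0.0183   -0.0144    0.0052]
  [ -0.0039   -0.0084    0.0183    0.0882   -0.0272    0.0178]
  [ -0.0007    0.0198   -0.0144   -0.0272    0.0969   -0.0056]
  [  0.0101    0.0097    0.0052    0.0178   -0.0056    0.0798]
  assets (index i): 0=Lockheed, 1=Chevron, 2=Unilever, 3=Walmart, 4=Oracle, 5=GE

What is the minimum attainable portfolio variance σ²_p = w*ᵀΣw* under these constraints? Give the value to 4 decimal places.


0.0279

g=Σ⁻¹μ = [0.4862  2.1120  1.9884  0.7242  1.6245  1.8856]
h=Σ⁻¹𝟙 = [11.9841  12.3435  12.3442  13.4087  13.8693  6.6921]
a=μᵀg=1.322860  b=𝟙ᵀg=8.820887  c=𝟙ᵀh=70.641940  D=ac−b²=15.641336
λ₁=(c·0.180−b)/D = (70.641940·0.180−8.820887)/15.641336 = 0.248998
λ₂=(a−b·0.180)/D = (1.322860−8.820887·0.180)/15.641336 = -0.016936
w* = 0.248998·g + -0.016936·h:
  w_0 = 0.248998·0.4862 + -0.016936·11.9841 = -0.0819  (Lockheed)
  w_1 = 0.248998·2.1120 + -0.016936·12.3435 = 0.3168  (Chevron)
  w_2 = 0.248998·1.9884 + -0.016936·12.3442 = 0.2861  (Unilever)
  w_3 = 0.248998·0.7242 + -0.016936·13.4087 = -0.0468  (Walmart)
  w_4 = 0.248998·1.6245 + -0.016936·13.8693 = 0.1696  (Oracle)
  w_5 = 0.248998·1.8856 + -0.016936·6.6921 = 0.3562  (GE)
Σw_i=1.0000  μᵀw=0.1800
σ²=wᵀΣw=λ₁·μ_p+λ₂ = 0.248998·0.180 + -0.016936 = 0.027884 ≈ 0.0279


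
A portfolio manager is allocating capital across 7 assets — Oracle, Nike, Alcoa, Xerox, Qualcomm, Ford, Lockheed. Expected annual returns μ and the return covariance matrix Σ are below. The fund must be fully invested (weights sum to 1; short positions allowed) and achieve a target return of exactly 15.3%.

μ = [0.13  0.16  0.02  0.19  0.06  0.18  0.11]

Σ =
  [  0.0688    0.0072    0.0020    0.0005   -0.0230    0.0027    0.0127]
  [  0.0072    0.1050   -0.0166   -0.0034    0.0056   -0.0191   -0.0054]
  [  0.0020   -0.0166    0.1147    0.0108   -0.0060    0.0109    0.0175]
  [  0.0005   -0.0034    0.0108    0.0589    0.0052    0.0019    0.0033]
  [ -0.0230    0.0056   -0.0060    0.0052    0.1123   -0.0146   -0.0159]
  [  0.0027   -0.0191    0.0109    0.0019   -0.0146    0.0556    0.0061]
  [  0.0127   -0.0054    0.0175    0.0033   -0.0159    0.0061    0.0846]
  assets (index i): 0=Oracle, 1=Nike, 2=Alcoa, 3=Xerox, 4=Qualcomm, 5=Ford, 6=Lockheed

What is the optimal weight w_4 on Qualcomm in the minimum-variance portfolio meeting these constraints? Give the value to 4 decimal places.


0.1129

x=Σ⁻¹μ = [1.7240  2.1847  -0.3144  3.0880  1.3019  4.0842  1.0757]
y=Σ⁻¹𝟙 = [15.2451  13.8296  6.2509  13.8367  15.4454  23.2778  9.8062]
a=μᵀx=2.085685  b=𝟙ᵀx=13.144004  c=𝟙ᵀy=97.691743  D=ac−b²=30.989324
λ₁=(c·0.153−b)/D = (97.691743·0.153−13.144004)/30.989324 = 0.058176
λ₂=(a−b·0.153)/D = (2.085685−13.144004·0.153)/30.989324 = 0.002409
w* = 0.058176·x + 0.002409·y:
  w_0 = 0.058176·1.7240 + 0.002409·15.2451 = 0.1370  (Oracle)
  w_1 = 0.058176·2.1847 + 0.002409·13.8296 = 0.1604  (Nike)
  w_2 = 0.058176·-0.3144 + 0.002409·6.2509 = -0.0032  (Alcoa)
  w_3 = 0.058176·3.0880 + 0.002409·13.8367 = 0.2130  (Xerox)
  w_4 = 0.058176·1.3019 + 0.002409·15.4454 = 0.1129  (Qualcomm)
  w_5 = 0.058176·4.0842 + 0.002409·23.2778 = 0.2937  (Ford)
  w_6 = 0.058176·1.0757 + 0.002409·9.8062 = 0.0862  (Lockheed)
Σw_i=1.0000  μᵀw=0.1530
σ²=wᵀΣw=λ₁·μ_p+λ₂ = 0.058176·0.153 + 0.002409 = 0.011310 ≈ 0.0113


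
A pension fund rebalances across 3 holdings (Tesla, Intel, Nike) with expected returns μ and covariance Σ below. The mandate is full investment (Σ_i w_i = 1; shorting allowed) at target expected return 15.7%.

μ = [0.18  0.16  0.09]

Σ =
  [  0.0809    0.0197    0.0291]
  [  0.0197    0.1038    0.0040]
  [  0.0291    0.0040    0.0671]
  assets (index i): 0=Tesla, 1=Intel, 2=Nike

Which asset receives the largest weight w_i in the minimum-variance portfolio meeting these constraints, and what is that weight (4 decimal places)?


u=Σ⁻¹μ = [1.7517  1.1893  0.5107]
v=Σ⁻¹𝟙 = [6.1873  8.0071  11.7425]
a=μᵀu=0.551551  b=𝟙ᵀu=3.451680  c=𝟙ᵀv=25.936924  D=ac−b²=2.391442
λ₁=(c·0.157−b)/D = (25.936924·0.157−3.451680)/2.391442 = 0.259432
λ₂=(a−b·0.157)/D = (0.551551−3.451680·0.157)/2.391442 = 0.004030
w* = 0.259432·u + 0.004030·v:
  w_0 = 0.259432·1.7517 + 0.004030·6.1873 = 0.4794  (Tesla)
  w_1 = 0.259432·1.1893 + 0.004030·8.0071 = 0.3408  (Intel)
  w_2 = 0.259432·0.5107 + 0.004030·11.7425 = 0.1798  (Nike)
Σw_i=1.0000  μᵀw=0.1570
σ²=wᵀΣw=λ₁·μ_p+λ₂ = 0.259432·0.157 + 0.004030 = 0.044761 ≈ 0.0448

Tesla (0.4794)


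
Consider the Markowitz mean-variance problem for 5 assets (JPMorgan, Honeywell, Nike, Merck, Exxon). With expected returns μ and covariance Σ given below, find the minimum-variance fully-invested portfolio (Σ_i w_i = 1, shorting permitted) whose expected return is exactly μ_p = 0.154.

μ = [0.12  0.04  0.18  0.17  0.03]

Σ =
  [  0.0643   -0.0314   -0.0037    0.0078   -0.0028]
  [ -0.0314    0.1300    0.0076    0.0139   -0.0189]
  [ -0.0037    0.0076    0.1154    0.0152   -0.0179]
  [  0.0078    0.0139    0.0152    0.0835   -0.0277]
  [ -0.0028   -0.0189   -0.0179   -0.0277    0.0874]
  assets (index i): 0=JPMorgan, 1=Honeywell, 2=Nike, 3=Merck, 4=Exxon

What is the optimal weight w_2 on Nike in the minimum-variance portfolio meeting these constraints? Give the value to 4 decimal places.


p=Σ⁻¹μ = [2.1540  0.7496  1.5592  1.9250  1.5038]
q=Σ⁻¹𝟙 = [22.4870  14.2760  10.0794  12.7480  21.3538]
a=μᵀp=0.941477  b=𝟙ᵀp=7.891556  c=𝟙ᵀq=80.944251  D=ac−b²=13.930482
λ₁=(c·0.154−b)/D = (80.944251·0.154−7.891556)/13.930482 = 0.328335
λ₂=(a−b·0.154)/D = (0.941477−7.891556·0.154)/13.930482 = -0.019656
w* = 0.328335·p + -0.019656·q:
  w_0 = 0.328335·2.1540 + -0.019656·22.4870 = 0.2652  (JPMorgan)
  w_1 = 0.328335·0.7496 + -0.019656·14.2760 = -0.0345  (Honeywell)
  w_2 = 0.328335·1.5592 + -0.019656·10.0794 = 0.3138  (Nike)
  w_3 = 0.328335·1.9250 + -0.019656·12.7480 = 0.3815  (Merck)
  w_4 = 0.328335·1.5038 + -0.019656·21.3538 = 0.0740  (Exxon)
Σw_i=1.0000  μᵀw=0.1540
σ²=wᵀΣw=λ₁·μ_p+λ₂ = 0.328335·0.154 + -0.019656 = 0.030907 ≈ 0.0309

0.3138


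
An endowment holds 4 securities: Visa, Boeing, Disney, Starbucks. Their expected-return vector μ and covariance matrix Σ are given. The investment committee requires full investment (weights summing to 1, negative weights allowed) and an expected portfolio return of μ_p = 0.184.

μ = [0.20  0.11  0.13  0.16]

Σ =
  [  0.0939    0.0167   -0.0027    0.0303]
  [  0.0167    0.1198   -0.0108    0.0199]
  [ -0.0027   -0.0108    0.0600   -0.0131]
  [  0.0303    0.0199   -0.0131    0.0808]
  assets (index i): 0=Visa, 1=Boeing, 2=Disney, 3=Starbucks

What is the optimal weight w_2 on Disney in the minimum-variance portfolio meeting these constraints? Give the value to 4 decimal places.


p=Σ⁻¹μ = [1.5483  0.6694  2.7228  1.6762]
q=Σ⁻¹𝟙 = [6.1822  7.4349  20.8162  11.6017]
a=μᵀp=1.005443  b=𝟙ᵀp=6.616654  c=𝟙ᵀq=46.034964  D=ac−b²=2.505405
λ₁=(c·0.184−b)/D = (46.034964·0.184−6.616654)/2.505405 = 0.739912
λ₂=(a−b·0.184)/D = (1.005443−6.616654·0.184)/2.505405 = -0.084626
w* = 0.739912·p + -0.084626·q:
  w_0 = 0.739912·1.5483 + -0.084626·6.1822 = 0.6224  (Visa)
  w_1 = 0.739912·0.6694 + -0.084626·7.4349 = -0.1339  (Boeing)
  w_2 = 0.739912·2.7228 + -0.084626·20.8162 = 0.2530  (Disney)
  w_3 = 0.739912·1.6762 + -0.084626·11.6017 = 0.2584  (Starbucks)
Σw_i=1.0000  μᵀw=0.1840
σ²=wᵀΣw=λ₁·μ_p+λ₂ = 0.739912·0.184 + -0.084626 = 0.051518 ≈ 0.0515

0.2530


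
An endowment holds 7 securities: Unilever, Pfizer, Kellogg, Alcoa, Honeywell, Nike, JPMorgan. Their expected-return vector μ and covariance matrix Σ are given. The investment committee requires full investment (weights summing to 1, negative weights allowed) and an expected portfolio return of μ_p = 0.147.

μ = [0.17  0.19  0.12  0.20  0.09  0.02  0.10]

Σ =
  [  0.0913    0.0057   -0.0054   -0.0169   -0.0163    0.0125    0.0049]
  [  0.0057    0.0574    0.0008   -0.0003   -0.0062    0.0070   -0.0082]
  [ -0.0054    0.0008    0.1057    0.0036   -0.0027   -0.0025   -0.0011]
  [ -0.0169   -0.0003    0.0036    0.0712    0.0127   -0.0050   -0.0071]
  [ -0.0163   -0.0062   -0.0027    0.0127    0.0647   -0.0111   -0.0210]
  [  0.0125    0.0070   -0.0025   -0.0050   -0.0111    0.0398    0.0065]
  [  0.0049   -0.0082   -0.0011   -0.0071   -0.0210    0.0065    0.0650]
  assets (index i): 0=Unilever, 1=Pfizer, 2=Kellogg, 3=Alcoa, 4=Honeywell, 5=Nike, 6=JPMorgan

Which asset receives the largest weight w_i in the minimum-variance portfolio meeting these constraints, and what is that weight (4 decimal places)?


Pfizer (0.2178)

u=Σ⁻¹μ = [2.6561  3.8284  1.2324  3.1835  2.8258  -0.2504  3.1278]
v=Σ⁻¹𝟙 = [14.0735  20.1192  11.1314  15.7022  31.0194  24.1835  26.3686]
a=μᵀu=2.525617  b=𝟙ᵀu=16.603634  c=𝟙ᵀv=142.597881  D=ac−b²=84.466899
λ₁=(c·0.147−b)/D = (142.597881·0.147−16.603634)/84.466899 = 0.051597
λ₂=(a−b·0.147)/D = (2.525617−16.603634·0.147)/84.466899 = 0.001005
w* = 0.051597·u + 0.001005·v:
  w_0 = 0.051597·2.6561 + 0.001005·14.0735 = 0.1512  (Unilever)
  w_1 = 0.051597·3.8284 + 0.001005·20.1192 = 0.2178  (Pfizer)
  w_2 = 0.051597·1.2324 + 0.001005·11.1314 = 0.0748  (Kellogg)
  w_3 = 0.051597·3.1835 + 0.001005·15.7022 = 0.1800  (Alcoa)
  w_4 = 0.051597·2.8258 + 0.001005·31.0194 = 0.1770  (Honeywell)
  w_5 = 0.051597·-0.2504 + 0.001005·24.1835 = 0.0114  (Nike)
  w_6 = 0.051597·3.1278 + 0.001005·26.3686 = 0.1879  (JPMorgan)
Σw_i=1.0000  μᵀw=0.1470
σ²=wᵀΣw=λ₁·μ_p+λ₂ = 0.051597·0.147 + 0.001005 = 0.008590 ≈ 0.0086


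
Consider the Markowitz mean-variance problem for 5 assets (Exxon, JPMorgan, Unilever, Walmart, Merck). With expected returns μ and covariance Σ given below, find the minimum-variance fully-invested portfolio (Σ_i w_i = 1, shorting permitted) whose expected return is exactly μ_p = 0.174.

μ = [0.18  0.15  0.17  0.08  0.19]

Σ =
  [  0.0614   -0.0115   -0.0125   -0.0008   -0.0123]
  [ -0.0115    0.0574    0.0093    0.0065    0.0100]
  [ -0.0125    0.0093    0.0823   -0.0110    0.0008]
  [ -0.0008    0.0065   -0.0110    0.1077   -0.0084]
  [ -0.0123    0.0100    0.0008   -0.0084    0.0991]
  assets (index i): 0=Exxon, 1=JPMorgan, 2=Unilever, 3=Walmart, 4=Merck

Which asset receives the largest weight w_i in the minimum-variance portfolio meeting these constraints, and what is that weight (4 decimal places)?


x=Σ⁻¹μ = [4.4032  2.5637  2.5643  1.0601  2.2742]
y=Σ⁻¹𝟙 = [25.1513  16.5582  15.4517  11.0140  12.3505]
a=μᵀx=2.129965  b=𝟙ᵀx=12.865462  c=𝟙ᵀy=80.525657  D=ac−b²=5.996742
λ₁=(c·0.174−b)/D = (80.525657·0.174−12.865462)/5.996742 = 0.191104
λ₂=(a−b·0.174)/D = (2.129965−12.865462·0.174)/5.996742 = -0.018114
w* = 0.191104·x + -0.018114·y:
  w_0 = 0.191104·4.4032 + -0.018114·25.1513 = 0.3859  (Exxon)
  w_1 = 0.191104·2.5637 + -0.018114·16.5582 = 0.1900  (JPMorgan)
  w_2 = 0.191104·2.5643 + -0.018114·15.4517 = 0.2101  (Unilever)
  w_3 = 0.191104·1.0601 + -0.018114·11.0140 = 0.0031  (Walmart)
  w_4 = 0.191104·2.2742 + -0.018114·12.3505 = 0.2109  (Merck)
Σw_i=1.0000  μᵀw=0.1740
σ²=wᵀΣw=λ₁·μ_p+λ₂ = 0.191104·0.174 + -0.018114 = 0.015138 ≈ 0.0151

Exxon (0.3859)


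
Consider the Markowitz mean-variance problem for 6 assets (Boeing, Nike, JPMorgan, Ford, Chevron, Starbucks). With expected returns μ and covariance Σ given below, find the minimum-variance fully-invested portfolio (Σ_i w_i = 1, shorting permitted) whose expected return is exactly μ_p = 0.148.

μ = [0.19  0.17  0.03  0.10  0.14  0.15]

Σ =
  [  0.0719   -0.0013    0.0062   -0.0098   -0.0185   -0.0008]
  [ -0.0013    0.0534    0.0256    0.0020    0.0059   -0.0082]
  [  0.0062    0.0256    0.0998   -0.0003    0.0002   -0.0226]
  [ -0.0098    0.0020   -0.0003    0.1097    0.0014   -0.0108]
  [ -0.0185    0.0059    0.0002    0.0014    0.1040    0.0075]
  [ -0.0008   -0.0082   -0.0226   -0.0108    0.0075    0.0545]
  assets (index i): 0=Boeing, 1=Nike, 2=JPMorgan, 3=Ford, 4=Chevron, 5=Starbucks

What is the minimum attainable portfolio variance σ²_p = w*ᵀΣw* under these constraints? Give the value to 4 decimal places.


u=Σ⁻¹μ = [3.3272  3.5975  -0.0561  1.4597  1.4687  3.4063]
v=Σ⁻¹𝟙 = [17.8459  16.5623  10.7486  12.9507  9.7235  26.7880]
a=μᵀu=2.104600  b=𝟙ᵀu=13.203329  c=𝟙ᵀv=94.618971  D=ac−b²=24.807175
λ₁=(c·0.148−b)/D = (94.618971·0.148−13.203329)/24.807175 = 0.032260
λ₂=(a−b·0.148)/D = (2.104600−13.203329·0.148)/24.807175 = 0.006067
w* = 0.032260·u + 0.006067·v:
  w_0 = 0.032260·3.3272 + 0.006067·17.8459 = 0.2156  (Boeing)
  w_1 = 0.032260·3.5975 + 0.006067·16.5623 = 0.2165  (Nike)
  w_2 = 0.032260·-0.0561 + 0.006067·10.7486 = 0.0634  (JPMorgan)
  w_3 = 0.032260·1.4597 + 0.006067·12.9507 = 0.1257  (Ford)
  w_4 = 0.032260·1.4687 + 0.006067·9.7235 = 0.1064  (Chevron)
  w_5 = 0.032260·3.4063 + 0.006067·26.7880 = 0.2724  (Starbucks)
Σw_i=1.0000  μᵀw=0.1480
σ²=wᵀΣw=λ₁·μ_p+λ₂ = 0.032260·0.148 + 0.006067 = 0.010842 ≈ 0.0108

0.0108


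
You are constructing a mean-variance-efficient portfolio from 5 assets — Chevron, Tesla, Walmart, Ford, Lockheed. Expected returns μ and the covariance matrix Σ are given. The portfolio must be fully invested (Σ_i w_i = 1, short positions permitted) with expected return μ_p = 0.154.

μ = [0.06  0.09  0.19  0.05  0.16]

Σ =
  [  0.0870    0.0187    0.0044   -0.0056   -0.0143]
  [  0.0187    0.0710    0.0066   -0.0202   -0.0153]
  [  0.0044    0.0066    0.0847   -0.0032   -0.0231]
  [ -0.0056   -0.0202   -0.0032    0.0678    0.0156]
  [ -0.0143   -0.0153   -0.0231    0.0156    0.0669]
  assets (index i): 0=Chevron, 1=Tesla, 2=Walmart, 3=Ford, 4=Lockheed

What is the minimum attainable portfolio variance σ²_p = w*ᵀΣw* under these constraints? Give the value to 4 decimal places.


p=Σ⁻¹μ = [0.8335  1.7656  3.1556  0.5774  3.9285]
q=Σ⁻¹𝟙 = [11.4548  19.3989  16.8024  16.8117  23.7142]
a=μᵀp=1.465901  b=𝟙ᵀp=10.260497  c=𝟙ᵀq=88.181958  D=ac−b²=23.988186
λ₁=(c·0.154−b)/D = (88.181958·0.154−10.260497)/23.988186 = 0.138382
λ₂=(a−b·0.154)/D = (1.465901−10.260497·0.154)/23.988186 = -0.004761
w* = 0.138382·p + -0.004761·q:
  w_0 = 0.138382·0.8335 + -0.004761·11.4548 = 0.0608  (Chevron)
  w_1 = 0.138382·1.7656 + -0.004761·19.3989 = 0.1520  (Tesla)
  w_2 = 0.138382·3.1556 + -0.004761·16.8024 = 0.3567  (Walmart)
  w_3 = 0.138382·0.5774 + -0.004761·16.8117 = -0.0002  (Ford)
  w_4 = 0.138382·3.9285 + -0.004761·23.7142 = 0.4307  (Lockheed)
Σw_i=1.0000  μᵀw=0.1540
σ²=wᵀΣw=λ₁·μ_p+λ₂ = 0.138382·0.154 + -0.004761 = 0.016549 ≈ 0.0165

0.0165


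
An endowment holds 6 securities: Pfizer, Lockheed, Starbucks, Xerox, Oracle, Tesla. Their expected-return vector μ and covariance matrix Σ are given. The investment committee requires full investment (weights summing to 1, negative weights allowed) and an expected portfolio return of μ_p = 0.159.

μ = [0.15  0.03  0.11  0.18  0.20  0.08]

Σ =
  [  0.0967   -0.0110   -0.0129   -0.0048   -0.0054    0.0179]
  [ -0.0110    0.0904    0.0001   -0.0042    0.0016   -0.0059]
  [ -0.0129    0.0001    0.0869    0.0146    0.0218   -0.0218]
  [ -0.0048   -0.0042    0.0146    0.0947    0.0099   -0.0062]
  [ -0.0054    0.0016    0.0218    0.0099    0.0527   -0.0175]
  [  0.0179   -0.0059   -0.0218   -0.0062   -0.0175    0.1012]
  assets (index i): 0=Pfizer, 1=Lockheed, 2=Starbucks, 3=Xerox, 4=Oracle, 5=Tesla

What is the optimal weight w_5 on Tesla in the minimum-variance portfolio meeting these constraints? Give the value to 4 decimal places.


g=Σ⁻¹μ = [1.7417  0.6424  0.6426  1.6083  3.8590  1.4242]
h=Σ⁻¹𝟙 = [12.1049  13.5740  10.7832  9.1376  18.4778  14.6097]
a=μᵀg=1.526438  b=𝟙ᵀg=9.918210  c=𝟙ᵀh=78.687141  D=ac−b²=21.740158
λ₁=(c·0.159−b)/D = (78.687141·0.159−9.918210)/21.740158 = 0.119274
λ₂=(a−b·0.159)/D = (1.526438−9.918210·0.159)/21.740158 = -0.002326
w* = 0.119274·g + -0.002326·h:
  w_0 = 0.119274·1.7417 + -0.002326·12.1049 = 0.1796  (Pfizer)
  w_1 = 0.119274·0.6424 + -0.002326·13.5740 = 0.0451  (Lockheed)
  w_2 = 0.119274·0.6426 + -0.002326·10.7832 = 0.0516  (Starbucks)
  w_3 = 0.119274·1.6083 + -0.002326·9.1376 = 0.1706  (Xerox)
  w_4 = 0.119274·3.8590 + -0.002326·18.4778 = 0.4173  (Oracle)
  w_5 = 0.119274·1.4242 + -0.002326·14.6097 = 0.1359  (Tesla)
Σw_i=1.0000  μᵀw=0.1590
σ²=wᵀΣw=λ₁·μ_p+λ₂ = 0.119274·0.159 + -0.002326 = 0.016639 ≈ 0.0166

0.1359


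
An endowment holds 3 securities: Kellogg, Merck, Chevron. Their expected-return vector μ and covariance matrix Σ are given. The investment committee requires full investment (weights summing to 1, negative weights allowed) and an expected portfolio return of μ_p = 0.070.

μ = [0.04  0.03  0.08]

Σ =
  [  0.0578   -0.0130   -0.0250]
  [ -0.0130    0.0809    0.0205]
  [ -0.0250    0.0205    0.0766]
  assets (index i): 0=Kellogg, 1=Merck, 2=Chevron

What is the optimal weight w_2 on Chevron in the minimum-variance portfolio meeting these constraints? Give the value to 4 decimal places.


0.7177

u=Σ⁻¹μ = [1.3607  0.2277  1.4275]
v=Σ⁻¹𝟙 = [28.2542  12.0753  19.0445]
a=μᵀu=0.175463  b=𝟙ᵀu=3.015989  c=𝟙ᵀv=59.374019  D=ac−b²=1.321773
λ₁=(c·0.070−b)/D = (59.374019·0.070−3.015989)/1.321773 = 0.862623
λ₂=(a−b·0.070)/D = (0.175463−3.015989·0.070)/1.321773 = -0.026976
w* = 0.862623·u + -0.026976·v:
  w_0 = 0.862623·1.3607 + -0.026976·28.2542 = 0.4116  (Kellogg)
  w_1 = 0.862623·0.2277 + -0.026976·12.0753 = -0.1293  (Merck)
  w_2 = 0.862623·1.4275 + -0.026976·19.0445 = 0.7177  (Chevron)
Σw_i=1.0000  μᵀw=0.0700
σ²=wᵀΣw=λ₁·μ_p+λ₂ = 0.862623·0.070 + -0.026976 = 0.033408 ≈ 0.0334


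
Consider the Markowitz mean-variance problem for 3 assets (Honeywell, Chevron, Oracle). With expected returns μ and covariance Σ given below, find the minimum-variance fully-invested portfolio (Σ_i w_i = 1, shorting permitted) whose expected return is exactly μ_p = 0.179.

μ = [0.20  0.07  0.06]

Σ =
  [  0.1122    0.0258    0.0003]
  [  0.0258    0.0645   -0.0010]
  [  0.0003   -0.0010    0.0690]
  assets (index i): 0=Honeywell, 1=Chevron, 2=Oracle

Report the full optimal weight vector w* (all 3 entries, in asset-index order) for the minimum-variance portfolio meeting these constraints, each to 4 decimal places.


0.8530  -0.0417  0.1887

x=Σ⁻¹μ = [1.6823  0.4258  0.8684]
y=Σ⁻¹𝟙 = [5.7885  13.4158  14.6620]
a=μᵀx=0.418371  b=𝟙ᵀx=2.976534  c=𝟙ᵀy=33.866336  D=ac−b²=5.308952
λ₁=(c·0.179−b)/D = (33.866336·0.179−2.976534)/5.308952 = 0.581196
λ₂=(a−b·0.179)/D = (0.418371−2.976534·0.179)/5.308952 = -0.021554
w* = 0.581196·x + -0.021554·y:
  w_0 = 0.581196·1.6823 + -0.021554·5.7885 = 0.8530  (Honeywell)
  w_1 = 0.581196·0.4258 + -0.021554·13.4158 = -0.0417  (Chevron)
  w_2 = 0.581196·0.8684 + -0.021554·14.6620 = 0.1887  (Oracle)
Σw_i=1.0000  μᵀw=0.1790
σ²=wᵀΣw=λ₁·μ_p+λ₂ = 0.581196·0.179 + -0.021554 = 0.082480 ≈ 0.0825


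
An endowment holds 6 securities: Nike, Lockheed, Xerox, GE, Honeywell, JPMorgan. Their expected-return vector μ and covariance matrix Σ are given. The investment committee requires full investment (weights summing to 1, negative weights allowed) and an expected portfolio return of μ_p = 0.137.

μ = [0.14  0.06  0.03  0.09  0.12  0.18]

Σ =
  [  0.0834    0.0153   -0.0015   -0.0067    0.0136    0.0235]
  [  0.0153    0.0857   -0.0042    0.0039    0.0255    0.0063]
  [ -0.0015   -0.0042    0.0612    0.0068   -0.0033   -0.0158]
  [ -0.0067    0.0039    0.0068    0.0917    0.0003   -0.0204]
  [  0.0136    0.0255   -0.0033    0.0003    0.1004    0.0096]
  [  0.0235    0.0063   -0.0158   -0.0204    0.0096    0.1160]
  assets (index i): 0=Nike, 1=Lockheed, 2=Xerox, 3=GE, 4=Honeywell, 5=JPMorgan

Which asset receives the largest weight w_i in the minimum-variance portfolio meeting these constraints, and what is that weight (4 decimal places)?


g=Σ⁻¹μ = [1.1964  0.0866  0.8314  1.3527  0.8831  1.5827]
h=Σ⁻¹𝟙 = [7.7554  7.9470  18.8610  12.1131  6.4438  10.7839]
a=μᵀg=0.710242  b=𝟙ᵀg=5.932948  c=𝟙ᵀh=63.904242  D=ac−b²=10.187616
λ₁=(c·0.137−b)/D = (63.904242·0.137−5.932948)/10.187616 = 0.276996
λ₂=(a−b·0.137)/D = (0.710242−5.932948·0.137)/10.187616 = -0.010068
w* = 0.276996·g + -0.010068·h:
  w_0 = 0.276996·1.1964 + -0.010068·7.7554 = 0.2533  (Nike)
  w_1 = 0.276996·0.0866 + -0.010068·7.9470 = -0.0560  (Lockheed)
  w_2 = 0.276996·0.8314 + -0.010068·18.8610 = 0.0404  (Xerox)
  w_3 = 0.276996·1.3527 + -0.010068·12.1131 = 0.2527  (GE)
  w_4 = 0.276996·0.8831 + -0.010068·6.4438 = 0.1797  (Honeywell)
  w_5 = 0.276996·1.5827 + -0.010068·10.7839 = 0.3298  (JPMorgan)
Σw_i=1.0000  μᵀw=0.1370
σ²=wᵀΣw=λ₁·μ_p+λ₂ = 0.276996·0.137 + -0.010068 = 0.027880 ≈ 0.0279

JPMorgan (0.3298)


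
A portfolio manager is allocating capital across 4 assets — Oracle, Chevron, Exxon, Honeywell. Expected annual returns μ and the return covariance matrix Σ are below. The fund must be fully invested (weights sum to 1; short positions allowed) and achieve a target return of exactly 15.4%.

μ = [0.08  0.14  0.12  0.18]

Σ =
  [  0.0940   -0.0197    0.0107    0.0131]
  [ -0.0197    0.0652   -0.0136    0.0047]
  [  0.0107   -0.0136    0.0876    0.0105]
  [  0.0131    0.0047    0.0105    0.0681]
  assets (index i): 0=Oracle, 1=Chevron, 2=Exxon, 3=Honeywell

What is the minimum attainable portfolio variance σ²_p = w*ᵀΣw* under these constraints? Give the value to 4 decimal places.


0.0267

x=Σ⁻¹μ = [0.9428  2.5766  1.4070  2.0670]
y=Σ⁻¹𝟙 = [12.4025  20.9558  12.0764  8.9902]
a=μᵀx=0.977051  b=𝟙ᵀx=6.993415  c=𝟙ᵀy=54.424915  D=ac−b²=4.268075
λ₁=(c·0.154−b)/D = (54.424915·0.154−6.993415)/4.268075 = 0.325210
λ₂=(a−b·0.154)/D = (0.977051−6.993415·0.154)/4.268075 = -0.023414
w* = 0.325210·x + -0.023414·y:
  w_0 = 0.325210·0.9428 + -0.023414·12.4025 = 0.0162  (Oracle)
  w_1 = 0.325210·2.5766 + -0.023414·20.9558 = 0.3473  (Chevron)
  w_2 = 0.325210·1.4070 + -0.023414·12.0764 = 0.1748  (Exxon)
  w_3 = 0.325210·2.0670 + -0.023414·8.9902 = 0.4617  (Honeywell)
Σw_i=1.0000  μᵀw=0.1540
σ²=wᵀΣw=λ₁·μ_p+λ₂ = 0.325210·0.154 + -0.023414 = 0.026668 ≈ 0.0267


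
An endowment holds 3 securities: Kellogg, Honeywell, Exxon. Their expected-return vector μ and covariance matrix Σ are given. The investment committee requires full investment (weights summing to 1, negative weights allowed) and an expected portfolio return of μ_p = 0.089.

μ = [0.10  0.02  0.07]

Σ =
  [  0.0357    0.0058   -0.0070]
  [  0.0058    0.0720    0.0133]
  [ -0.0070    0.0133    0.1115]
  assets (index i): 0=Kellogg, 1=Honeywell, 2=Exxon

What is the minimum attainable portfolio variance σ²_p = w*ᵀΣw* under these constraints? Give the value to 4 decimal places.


0.0229

p=Σ⁻¹μ = [2.9824  -0.1156  0.8288]
q=Σ⁻¹𝟙 = [28.2888  9.8422  9.5706]
a=μᵀp=0.353947  b=𝟙ᵀp=3.695663  c=𝟙ᵀq=47.701541  D=ac−b²=3.225917
λ₁=(c·0.089−b)/D = (47.701541·0.089−3.695663)/3.225917 = 0.170424
λ₂=(a−b·0.089)/D = (0.353947−3.695663·0.089)/3.225917 = 0.007760
w* = 0.170424·p + 0.007760·q:
  w_0 = 0.170424·2.9824 + 0.007760·28.2888 = 0.7278  (Kellogg)
  w_1 = 0.170424·-0.1156 + 0.007760·9.8422 = 0.0567  (Honeywell)
  w_2 = 0.170424·0.8288 + 0.007760·9.5706 = 0.2155  (Exxon)
Σw_i=1.0000  μᵀw=0.0890
σ²=wᵀΣw=λ₁·μ_p+λ₂ = 0.170424·0.089 + 0.007760 = 0.022928 ≈ 0.0229


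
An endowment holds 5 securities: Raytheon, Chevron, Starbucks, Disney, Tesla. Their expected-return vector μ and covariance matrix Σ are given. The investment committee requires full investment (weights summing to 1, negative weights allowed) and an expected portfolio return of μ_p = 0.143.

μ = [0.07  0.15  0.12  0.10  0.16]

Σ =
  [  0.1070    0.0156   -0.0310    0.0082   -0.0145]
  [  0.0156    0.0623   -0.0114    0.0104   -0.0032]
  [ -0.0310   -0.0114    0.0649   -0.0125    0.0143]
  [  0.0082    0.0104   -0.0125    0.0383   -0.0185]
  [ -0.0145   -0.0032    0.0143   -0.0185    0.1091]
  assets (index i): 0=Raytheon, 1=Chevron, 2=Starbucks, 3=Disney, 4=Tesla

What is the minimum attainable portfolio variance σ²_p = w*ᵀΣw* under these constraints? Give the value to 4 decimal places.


p=Σ⁻¹μ = [1.2137  2.1510  3.0982  3.7020  1.9126]
q=Σ⁻¹𝟙 = [14.9621  12.2993  28.5196  35.5422  13.8039]
a=μᵀp=1.455601  b=𝟙ᵀp=12.077440  c=𝟙ᵀq=105.127103  D=ac−b²=7.158567
λ₁=(c·0.143−b)/D = (105.127103·0.143−12.077440)/7.158567 = 0.412895
λ₂=(a−b·0.143)/D = (1.455601−12.077440·0.143)/7.158567 = -0.037923
w* = 0.412895·p + -0.037923·q:
  w_0 = 0.412895·1.2137 + -0.037923·14.9621 = -0.0663  (Raytheon)
  w_1 = 0.412895·2.1510 + -0.037923·12.2993 = 0.4217  (Chevron)
  w_2 = 0.412895·3.0982 + -0.037923·28.5196 = 0.1977  (Starbucks)
  w_3 = 0.412895·3.7020 + -0.037923·35.5422 = 0.1807  (Disney)
  w_4 = 0.412895·1.9126 + -0.037923·13.8039 = 0.2662  (Tesla)
Σw_i=1.0000  μᵀw=0.1430
σ²=wᵀΣw=λ₁·μ_p+λ₂ = 0.412895·0.143 + -0.037923 = 0.021121 ≈ 0.0211

0.0211


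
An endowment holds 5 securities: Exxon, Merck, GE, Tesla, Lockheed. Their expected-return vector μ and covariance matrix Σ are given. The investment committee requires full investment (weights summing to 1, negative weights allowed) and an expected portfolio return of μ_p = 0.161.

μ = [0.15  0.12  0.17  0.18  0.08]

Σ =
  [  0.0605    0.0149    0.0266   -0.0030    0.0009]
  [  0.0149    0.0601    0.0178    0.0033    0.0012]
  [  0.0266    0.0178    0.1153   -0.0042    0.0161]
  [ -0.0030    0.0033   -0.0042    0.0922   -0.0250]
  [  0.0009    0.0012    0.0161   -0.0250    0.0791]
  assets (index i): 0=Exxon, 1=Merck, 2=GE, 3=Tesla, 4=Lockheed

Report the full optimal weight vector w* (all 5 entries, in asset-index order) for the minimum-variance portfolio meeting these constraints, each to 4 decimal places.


u=Σ⁻¹μ = [1.9878  1.1283  0.7072  2.4425  1.5997]
v=Σ⁻¹𝟙 = [13.3078  11.5484  2.0387  15.5150  16.8042]
a=μᵀu=1.121434  b=𝟙ᵀu=7.865598  c=𝟙ᵀv=59.214160  D=ac−b²=4.537106
λ₁=(c·0.161−b)/D = (59.214160·0.161−7.865598)/4.537106 = 0.367609
λ₂=(a−b·0.161)/D = (1.121434−7.865598·0.161)/4.537106 = -0.031943
w* = 0.367609·u + -0.031943·v:
  w_0 = 0.367609·1.9878 + -0.031943·13.3078 = 0.3057  (Exxon)
  w_1 = 0.367609·1.1283 + -0.031943·11.5484 = 0.0459  (Merck)
  w_2 = 0.367609·0.7072 + -0.031943·2.0387 = 0.1949  (GE)
  w_3 = 0.367609·2.4425 + -0.031943·15.5150 = 0.4023  (Tesla)
  w_4 = 0.367609·1.5997 + -0.031943·16.8042 = 0.0513  (Lockheed)
Σw_i=1.0000  μᵀw=0.1610
σ²=wᵀΣw=λ₁·μ_p+λ₂ = 0.367609·0.161 + -0.031943 = 0.027242 ≈ 0.0272

0.3057  0.0459  0.1949  0.4023  0.0513


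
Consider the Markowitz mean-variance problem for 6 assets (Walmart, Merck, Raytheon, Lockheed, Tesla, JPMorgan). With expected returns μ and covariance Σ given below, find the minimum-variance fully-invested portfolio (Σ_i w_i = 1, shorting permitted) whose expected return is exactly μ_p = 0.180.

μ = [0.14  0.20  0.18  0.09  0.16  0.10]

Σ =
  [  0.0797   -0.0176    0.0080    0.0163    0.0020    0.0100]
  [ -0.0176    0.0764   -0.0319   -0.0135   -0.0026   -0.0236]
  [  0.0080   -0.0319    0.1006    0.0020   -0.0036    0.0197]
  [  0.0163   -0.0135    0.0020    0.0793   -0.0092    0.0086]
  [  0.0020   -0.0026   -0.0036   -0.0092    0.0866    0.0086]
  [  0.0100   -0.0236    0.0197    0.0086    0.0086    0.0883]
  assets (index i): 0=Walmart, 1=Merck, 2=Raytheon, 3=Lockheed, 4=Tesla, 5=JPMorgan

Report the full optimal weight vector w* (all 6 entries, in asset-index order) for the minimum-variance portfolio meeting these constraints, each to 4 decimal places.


x=Σ⁻¹μ = [2.0378  5.0954  3.0485  1.6218  2.1316  1.2179]
y=Σ⁻¹𝟙 = [12.5921  29.3568  16.1963  14.9153  13.2649  11.3871]
a=μᵀx=2.461920  b=𝟙ᵀx=15.153063  c=𝟙ᵀy=97.712525  D=ac−b²=10.945084
λ₁=(c·0.180−b)/D = (97.712525·0.180−15.153063)/10.945084 = 0.222492
λ₂=(a−b·0.180)/D = (2.461920−15.153063·0.180)/10.945084 = -0.024269
w* = 0.222492·x + -0.024269·y:
  w_0 = 0.222492·2.0378 + -0.024269·12.5921 = 0.1478  (Walmart)
  w_1 = 0.222492·5.0954 + -0.024269·29.3568 = 0.4212  (Merck)
  w_2 = 0.222492·3.0485 + -0.024269·16.1963 = 0.2852  (Raytheon)
  w_3 = 0.222492·1.6218 + -0.024269·14.9153 = -0.0011  (Lockheed)
  w_4 = 0.222492·2.1316 + -0.024269·13.2649 = 0.1523  (Tesla)
  w_5 = 0.222492·1.2179 + -0.024269·11.3871 = -0.0054  (JPMorgan)
Σw_i=1.0000  μᵀw=0.1800
σ²=wᵀΣw=λ₁·μ_p+λ₂ = 0.222492·0.180 + -0.024269 = 0.015779 ≈ 0.0158

0.1478  0.4212  0.2852  -0.0011  0.1523  -0.0054


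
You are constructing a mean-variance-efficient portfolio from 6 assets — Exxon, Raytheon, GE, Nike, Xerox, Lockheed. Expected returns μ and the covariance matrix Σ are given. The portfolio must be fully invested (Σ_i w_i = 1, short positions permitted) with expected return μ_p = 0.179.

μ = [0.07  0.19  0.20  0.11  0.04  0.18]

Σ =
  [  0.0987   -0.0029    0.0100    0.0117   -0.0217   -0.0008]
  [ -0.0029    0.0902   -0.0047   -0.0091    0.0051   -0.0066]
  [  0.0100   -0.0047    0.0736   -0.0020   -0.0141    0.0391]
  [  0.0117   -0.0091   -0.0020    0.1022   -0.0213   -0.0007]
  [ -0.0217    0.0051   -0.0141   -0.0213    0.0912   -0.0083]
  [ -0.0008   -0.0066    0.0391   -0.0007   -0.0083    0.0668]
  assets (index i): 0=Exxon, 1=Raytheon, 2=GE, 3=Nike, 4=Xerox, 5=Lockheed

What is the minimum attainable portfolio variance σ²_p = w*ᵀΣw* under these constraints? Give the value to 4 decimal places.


u=Σ⁻¹μ = [0.6963  2.4577  2.0519  1.5439  1.3198  1.9249]
v=Σ⁻¹𝟙 = [12.1903  13.2720  9.7879  13.8271  19.0683  13.2124]
a=μᵀu=1.495191  b=𝟙ᵀu=9.994523  c=𝟙ᵀv=81.358027  D=ac−b²=21.755262
λ₁=(c·0.179−b)/D = (81.358027·0.179−9.994523)/21.755262 = 0.209998
λ₂=(a−b·0.179)/D = (1.495191−9.994523·0.179)/21.755262 = -0.013506
w* = 0.209998·u + -0.013506·v:
  w_0 = 0.209998·0.6963 + -0.013506·12.1903 = -0.0184  (Exxon)
  w_1 = 0.209998·2.4577 + -0.013506·13.2720 = 0.3369  (Raytheon)
  w_2 = 0.209998·2.0519 + -0.013506·9.7879 = 0.2987  (GE)
  w_3 = 0.209998·1.5439 + -0.013506·13.8271 = 0.1375  (Nike)
  w_4 = 0.209998·1.3198 + -0.013506·19.0683 = 0.0196  (Xerox)
  w_5 = 0.209998·1.9249 + -0.013506·13.2124 = 0.2258  (Lockheed)
Σw_i=1.0000  μᵀw=0.1790
σ²=wᵀΣw=λ₁·μ_p+λ₂ = 0.209998·0.179 + -0.013506 = 0.024084 ≈ 0.0241

0.0241


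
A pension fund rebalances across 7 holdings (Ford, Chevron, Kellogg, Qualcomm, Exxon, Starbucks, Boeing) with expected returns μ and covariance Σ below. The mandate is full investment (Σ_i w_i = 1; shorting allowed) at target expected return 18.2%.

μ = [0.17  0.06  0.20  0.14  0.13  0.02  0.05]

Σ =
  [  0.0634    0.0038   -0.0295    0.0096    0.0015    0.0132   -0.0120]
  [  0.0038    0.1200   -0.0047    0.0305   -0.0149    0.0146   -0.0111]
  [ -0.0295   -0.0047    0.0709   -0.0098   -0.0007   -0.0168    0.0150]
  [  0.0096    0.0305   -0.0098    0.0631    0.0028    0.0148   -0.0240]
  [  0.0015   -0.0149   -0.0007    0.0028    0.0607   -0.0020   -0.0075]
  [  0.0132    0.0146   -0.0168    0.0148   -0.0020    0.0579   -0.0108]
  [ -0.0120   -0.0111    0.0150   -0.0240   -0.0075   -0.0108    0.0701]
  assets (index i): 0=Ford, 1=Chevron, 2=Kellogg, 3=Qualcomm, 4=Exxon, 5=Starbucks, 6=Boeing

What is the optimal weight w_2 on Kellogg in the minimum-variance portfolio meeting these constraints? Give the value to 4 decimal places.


0.3876

g=Σ⁻¹μ = [4.7586  0.2780  4.9231  2.5891  2.2513  0.3520  1.7000]
h=Σ⁻¹𝟙 = [25.6780  6.8788  26.9202  16.9996  20.7386  18.5054  24.8798]
a=μᵀg=2.557448  b=𝟙ᵀg=16.852080  c=𝟙ᵀh=140.600379  D=ac−b²=75.585538
λ₁=(c·0.182−b)/D = (140.600379·0.182−16.852080)/75.585538 = 0.115593
λ₂=(a−b·0.182)/D = (2.557448−16.852080·0.182)/75.585538 = -0.006742
w* = 0.115593·g + -0.006742·h:
  w_0 = 0.115593·4.7586 + -0.006742·25.6780 = 0.3769  (Ford)
  w_1 = 0.115593·0.2780 + -0.006742·6.8788 = -0.0142  (Chevron)
  w_2 = 0.115593·4.9231 + -0.006742·26.9202 = 0.3876  (Kellogg)
  w_3 = 0.115593·2.5891 + -0.006742·16.9996 = 0.1847  (Qualcomm)
  w_4 = 0.115593·2.2513 + -0.006742·20.7386 = 0.1204  (Exxon)
  w_5 = 0.115593·0.3520 + -0.006742·18.5054 = -0.0841  (Starbucks)
  w_6 = 0.115593·1.7000 + -0.006742·24.8798 = 0.0288  (Boeing)
Σw_i=1.0000  μᵀw=0.1820
σ²=wᵀΣw=λ₁·μ_p+λ₂ = 0.115593·0.182 + -0.006742 = 0.014296 ≈ 0.0143


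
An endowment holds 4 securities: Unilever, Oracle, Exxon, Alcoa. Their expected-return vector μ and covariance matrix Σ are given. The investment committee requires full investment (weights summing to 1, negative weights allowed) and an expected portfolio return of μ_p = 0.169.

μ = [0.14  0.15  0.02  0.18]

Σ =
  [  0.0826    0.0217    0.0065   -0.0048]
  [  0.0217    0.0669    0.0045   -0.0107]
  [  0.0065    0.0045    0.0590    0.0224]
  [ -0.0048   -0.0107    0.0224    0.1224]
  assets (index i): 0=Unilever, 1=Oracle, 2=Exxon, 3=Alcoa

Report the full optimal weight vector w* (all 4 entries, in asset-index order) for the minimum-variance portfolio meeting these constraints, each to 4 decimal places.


0.2681  0.4469  -0.0821  0.3671

g=Σ⁻¹μ = [1.2853  2.1627  -0.6629  1.8314]
h=Σ⁻¹𝟙 = [8.2512  12.6200  12.2878  7.3480]
a=μᵀg=0.820744  b=𝟙ᵀg=4.616553  c=𝟙ᵀh=40.506971  D=ac−b²=11.933299
λ₁=(c·0.169−b)/D = (40.506971·0.169−4.616553)/11.933299 = 0.186799
λ₂=(a−b·0.169)/D = (0.820744−4.616553·0.169)/11.933299 = 0.003398
w* = 0.186799·g + 0.003398·h:
  w_0 = 0.186799·1.2853 + 0.003398·8.2512 = 0.2681  (Unilever)
  w_1 = 0.186799·2.1627 + 0.003398·12.6200 = 0.4469  (Oracle)
  w_2 = 0.186799·-0.6629 + 0.003398·12.2878 = -0.0821  (Exxon)
  w_3 = 0.186799·1.8314 + 0.003398·7.3480 = 0.3671  (Alcoa)
Σw_i=1.0000  μᵀw=0.1690
σ²=wᵀΣw=λ₁·μ_p+λ₂ = 0.186799·0.169 + 0.003398 = 0.034967 ≈ 0.0350


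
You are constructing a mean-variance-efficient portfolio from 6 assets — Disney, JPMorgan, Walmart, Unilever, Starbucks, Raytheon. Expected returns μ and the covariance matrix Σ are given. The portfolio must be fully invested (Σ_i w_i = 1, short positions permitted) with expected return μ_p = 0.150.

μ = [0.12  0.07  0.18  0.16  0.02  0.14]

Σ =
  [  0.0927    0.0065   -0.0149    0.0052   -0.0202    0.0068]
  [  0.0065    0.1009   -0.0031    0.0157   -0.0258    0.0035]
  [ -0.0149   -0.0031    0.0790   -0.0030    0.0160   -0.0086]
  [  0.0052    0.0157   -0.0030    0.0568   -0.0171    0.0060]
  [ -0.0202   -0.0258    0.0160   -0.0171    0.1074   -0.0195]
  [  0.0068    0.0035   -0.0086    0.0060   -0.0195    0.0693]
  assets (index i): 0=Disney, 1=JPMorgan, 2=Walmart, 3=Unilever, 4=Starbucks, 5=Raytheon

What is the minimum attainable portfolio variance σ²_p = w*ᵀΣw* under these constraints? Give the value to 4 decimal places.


0.0156

g=Σ⁻¹μ = [1.6100  0.4292  2.7383  2.7700  1.0302  2.2304]
h=Σ⁻¹𝟙 = [14.0913  10.7860  14.6310  17.7673  18.4653  17.9758]
a=μᵀg=1.492218  b=𝟙ᵀg=10.808236  c=𝟙ᵀh=93.716704  D=ac−b²=23.027792
λ₁=(c·0.150−b)/D = (93.716704·0.150−10.808236)/23.027792 = 0.141102
λ₂=(a−b·0.150)/D = (1.492218−10.808236·0.150)/23.027792 = -0.005603
w* = 0.141102·g + -0.005603·h:
  w_0 = 0.141102·1.6100 + -0.005603·14.0913 = 0.1482  (Disney)
  w_1 = 0.141102·0.4292 + -0.005603·10.7860 = 0.0001  (JPMorgan)
  w_2 = 0.141102·2.7383 + -0.005603·14.6310 = 0.3044  (Walmart)
  w_3 = 0.141102·2.7700 + -0.005603·17.7673 = 0.2913  (Unilever)
  w_4 = 0.141102·1.0302 + -0.005603·18.4653 = 0.0419  (Starbucks)
  w_5 = 0.141102·2.2304 + -0.005603·17.9758 = 0.2140  (Raytheon)
Σw_i=1.0000  μᵀw=0.1500
σ²=wᵀΣw=λ₁·μ_p+λ₂ = 0.141102·0.150 + -0.005603 = 0.015563 ≈ 0.0156


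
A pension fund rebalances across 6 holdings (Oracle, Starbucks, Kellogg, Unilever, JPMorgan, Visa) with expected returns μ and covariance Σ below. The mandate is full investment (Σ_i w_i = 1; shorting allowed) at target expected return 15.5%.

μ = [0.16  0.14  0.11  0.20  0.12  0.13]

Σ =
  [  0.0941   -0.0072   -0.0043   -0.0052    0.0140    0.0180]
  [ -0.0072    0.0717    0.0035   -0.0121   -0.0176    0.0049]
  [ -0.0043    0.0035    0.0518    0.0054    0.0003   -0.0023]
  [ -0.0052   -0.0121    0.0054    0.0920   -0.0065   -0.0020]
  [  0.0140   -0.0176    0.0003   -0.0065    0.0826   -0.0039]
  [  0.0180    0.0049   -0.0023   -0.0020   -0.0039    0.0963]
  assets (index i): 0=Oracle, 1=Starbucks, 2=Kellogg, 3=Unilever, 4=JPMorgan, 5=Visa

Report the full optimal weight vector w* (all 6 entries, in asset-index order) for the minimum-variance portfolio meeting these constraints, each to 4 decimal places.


x=Σ⁻¹μ = [1.6449  2.9173  1.8161  2.7125  2.0533  1.0769]
y=Σ⁻¹𝟙 = [9.6190  19.8355  17.5732  14.3289  16.1890  8.9499]
a=μᵀx=1.800266  b=𝟙ᵀx=12.220998  c=𝟙ᵀy=86.495403  D=ac−b²=6.361978
λ₁=(c·0.155−b)/D = (86.495403·0.155−12.220998)/6.361978 = 0.186387
λ₂=(a−b·0.155)/D = (1.800266−12.220998·0.155)/6.361978 = -0.014773
w* = 0.186387·x + -0.014773·y:
  w_0 = 0.186387·1.6449 + -0.014773·9.6190 = 0.1645  (Oracle)
  w_1 = 0.186387·2.9173 + -0.014773·19.8355 = 0.2507  (Starbucks)
  w_2 = 0.186387·1.8161 + -0.014773·17.5732 = 0.0789  (Kellogg)
  w_3 = 0.186387·2.7125 + -0.014773·14.3289 = 0.2939  (Unilever)
  w_4 = 0.186387·2.0533 + -0.014773·16.1890 = 0.1435  (JPMorgan)
  w_5 = 0.186387·1.0769 + -0.014773·8.9499 = 0.0685  (Visa)
Σw_i=1.0000  μᵀw=0.1550
σ²=wᵀΣw=λ₁·μ_p+λ₂ = 0.186387·0.155 + -0.014773 = 0.014117 ≈ 0.0141

0.1645  0.2507  0.0789  0.2939  0.1435  0.0685
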